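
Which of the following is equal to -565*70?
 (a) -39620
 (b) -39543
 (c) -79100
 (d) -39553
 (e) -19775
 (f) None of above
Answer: f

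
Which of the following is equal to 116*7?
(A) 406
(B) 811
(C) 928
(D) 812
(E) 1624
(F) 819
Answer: D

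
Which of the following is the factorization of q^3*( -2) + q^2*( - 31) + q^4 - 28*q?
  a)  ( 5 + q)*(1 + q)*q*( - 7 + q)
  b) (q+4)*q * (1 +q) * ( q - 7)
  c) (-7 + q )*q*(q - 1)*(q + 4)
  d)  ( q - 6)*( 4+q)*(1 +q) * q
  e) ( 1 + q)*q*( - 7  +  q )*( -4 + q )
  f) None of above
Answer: b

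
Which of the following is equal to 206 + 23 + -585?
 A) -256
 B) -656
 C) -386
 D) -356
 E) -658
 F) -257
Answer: D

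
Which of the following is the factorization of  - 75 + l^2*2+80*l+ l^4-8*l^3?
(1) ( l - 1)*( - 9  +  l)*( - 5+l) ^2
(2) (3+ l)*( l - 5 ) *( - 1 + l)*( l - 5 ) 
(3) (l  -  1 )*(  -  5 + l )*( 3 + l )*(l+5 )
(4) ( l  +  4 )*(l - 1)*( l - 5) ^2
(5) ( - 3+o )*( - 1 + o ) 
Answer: 2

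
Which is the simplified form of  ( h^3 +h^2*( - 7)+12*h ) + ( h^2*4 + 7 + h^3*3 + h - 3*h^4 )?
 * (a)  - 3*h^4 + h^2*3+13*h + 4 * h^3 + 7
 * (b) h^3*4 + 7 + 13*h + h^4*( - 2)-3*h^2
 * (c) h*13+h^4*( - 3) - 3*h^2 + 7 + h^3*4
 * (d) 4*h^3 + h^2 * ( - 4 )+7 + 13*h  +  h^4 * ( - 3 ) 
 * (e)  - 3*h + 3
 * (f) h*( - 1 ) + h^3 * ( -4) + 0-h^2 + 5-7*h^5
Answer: c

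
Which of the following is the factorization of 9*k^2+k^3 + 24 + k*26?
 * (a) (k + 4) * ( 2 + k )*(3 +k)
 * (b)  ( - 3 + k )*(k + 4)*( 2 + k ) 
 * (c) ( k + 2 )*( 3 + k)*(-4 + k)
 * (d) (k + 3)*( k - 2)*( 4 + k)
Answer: a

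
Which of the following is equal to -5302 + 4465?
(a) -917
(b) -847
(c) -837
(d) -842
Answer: c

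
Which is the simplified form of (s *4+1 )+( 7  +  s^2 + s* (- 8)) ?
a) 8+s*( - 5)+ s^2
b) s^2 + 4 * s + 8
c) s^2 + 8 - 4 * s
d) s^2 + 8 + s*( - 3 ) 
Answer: c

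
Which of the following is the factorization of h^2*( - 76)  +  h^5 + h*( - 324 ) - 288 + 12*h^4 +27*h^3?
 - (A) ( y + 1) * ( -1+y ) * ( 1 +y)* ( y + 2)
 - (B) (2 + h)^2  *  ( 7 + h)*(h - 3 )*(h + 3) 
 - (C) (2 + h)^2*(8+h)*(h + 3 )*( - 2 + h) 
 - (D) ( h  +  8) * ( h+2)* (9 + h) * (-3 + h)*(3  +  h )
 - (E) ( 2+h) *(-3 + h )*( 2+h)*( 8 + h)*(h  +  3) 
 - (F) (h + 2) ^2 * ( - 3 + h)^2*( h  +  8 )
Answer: E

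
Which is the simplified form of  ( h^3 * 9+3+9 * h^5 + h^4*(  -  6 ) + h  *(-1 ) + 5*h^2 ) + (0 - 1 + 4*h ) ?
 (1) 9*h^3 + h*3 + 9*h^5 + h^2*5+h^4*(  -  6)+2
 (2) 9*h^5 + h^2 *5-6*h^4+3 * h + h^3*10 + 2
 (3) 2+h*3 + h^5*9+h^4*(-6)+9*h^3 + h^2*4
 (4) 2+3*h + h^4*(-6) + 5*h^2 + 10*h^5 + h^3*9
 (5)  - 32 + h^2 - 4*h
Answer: 1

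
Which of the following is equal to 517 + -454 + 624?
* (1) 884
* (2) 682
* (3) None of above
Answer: 3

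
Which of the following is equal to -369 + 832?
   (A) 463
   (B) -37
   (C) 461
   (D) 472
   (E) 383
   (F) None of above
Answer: A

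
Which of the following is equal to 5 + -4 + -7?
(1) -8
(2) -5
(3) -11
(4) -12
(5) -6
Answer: 5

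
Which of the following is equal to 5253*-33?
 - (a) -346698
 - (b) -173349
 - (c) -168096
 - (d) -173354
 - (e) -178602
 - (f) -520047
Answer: b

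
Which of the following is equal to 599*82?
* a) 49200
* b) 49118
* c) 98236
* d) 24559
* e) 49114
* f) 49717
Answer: b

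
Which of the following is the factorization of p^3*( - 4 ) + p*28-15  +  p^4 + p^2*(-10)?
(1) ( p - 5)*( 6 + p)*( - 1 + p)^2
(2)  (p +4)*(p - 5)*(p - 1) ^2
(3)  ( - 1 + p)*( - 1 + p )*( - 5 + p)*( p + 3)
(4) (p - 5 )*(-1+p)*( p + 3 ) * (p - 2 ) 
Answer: 3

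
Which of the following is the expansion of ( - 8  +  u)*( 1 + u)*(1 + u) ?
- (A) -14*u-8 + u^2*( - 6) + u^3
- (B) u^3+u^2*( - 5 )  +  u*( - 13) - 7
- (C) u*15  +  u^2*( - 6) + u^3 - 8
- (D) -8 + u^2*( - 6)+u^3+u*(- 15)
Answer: D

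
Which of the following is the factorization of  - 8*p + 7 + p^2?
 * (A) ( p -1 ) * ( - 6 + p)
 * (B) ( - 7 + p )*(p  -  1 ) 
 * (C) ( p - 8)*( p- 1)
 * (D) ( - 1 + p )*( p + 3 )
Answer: B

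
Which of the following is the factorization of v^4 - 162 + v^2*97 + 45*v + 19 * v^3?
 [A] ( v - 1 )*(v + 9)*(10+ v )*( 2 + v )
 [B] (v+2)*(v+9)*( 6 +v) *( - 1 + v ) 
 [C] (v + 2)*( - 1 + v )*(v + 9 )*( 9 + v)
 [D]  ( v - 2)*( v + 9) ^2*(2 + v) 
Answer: C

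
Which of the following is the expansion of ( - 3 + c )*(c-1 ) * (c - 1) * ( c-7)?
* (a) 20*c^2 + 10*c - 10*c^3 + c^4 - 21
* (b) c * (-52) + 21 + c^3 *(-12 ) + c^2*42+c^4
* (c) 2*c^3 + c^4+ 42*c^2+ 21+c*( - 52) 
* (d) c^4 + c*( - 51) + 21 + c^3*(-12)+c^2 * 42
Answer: b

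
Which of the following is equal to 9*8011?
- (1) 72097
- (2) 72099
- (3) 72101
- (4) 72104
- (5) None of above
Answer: 2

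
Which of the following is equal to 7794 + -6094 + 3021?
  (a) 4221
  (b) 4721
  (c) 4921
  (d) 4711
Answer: b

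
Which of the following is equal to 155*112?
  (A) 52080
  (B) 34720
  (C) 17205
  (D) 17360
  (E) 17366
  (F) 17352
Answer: D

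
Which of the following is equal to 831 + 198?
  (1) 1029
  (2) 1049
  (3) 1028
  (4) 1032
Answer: 1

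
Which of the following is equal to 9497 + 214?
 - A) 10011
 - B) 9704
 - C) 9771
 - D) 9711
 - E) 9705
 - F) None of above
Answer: D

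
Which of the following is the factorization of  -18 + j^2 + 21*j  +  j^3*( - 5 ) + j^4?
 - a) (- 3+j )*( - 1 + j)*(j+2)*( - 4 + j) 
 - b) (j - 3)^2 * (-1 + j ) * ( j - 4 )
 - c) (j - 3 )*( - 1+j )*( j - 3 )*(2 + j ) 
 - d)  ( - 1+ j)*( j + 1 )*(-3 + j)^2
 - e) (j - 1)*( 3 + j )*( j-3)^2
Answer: c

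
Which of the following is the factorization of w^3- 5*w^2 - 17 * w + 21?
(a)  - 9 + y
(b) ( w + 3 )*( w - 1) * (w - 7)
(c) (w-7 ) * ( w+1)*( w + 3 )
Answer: b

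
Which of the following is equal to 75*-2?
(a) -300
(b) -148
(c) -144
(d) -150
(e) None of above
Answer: d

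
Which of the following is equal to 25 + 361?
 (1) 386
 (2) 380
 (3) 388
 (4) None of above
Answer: 1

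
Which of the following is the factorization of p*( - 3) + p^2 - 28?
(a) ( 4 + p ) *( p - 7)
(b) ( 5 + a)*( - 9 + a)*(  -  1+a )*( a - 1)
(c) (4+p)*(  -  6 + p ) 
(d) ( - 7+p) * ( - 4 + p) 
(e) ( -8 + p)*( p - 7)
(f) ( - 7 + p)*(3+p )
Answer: a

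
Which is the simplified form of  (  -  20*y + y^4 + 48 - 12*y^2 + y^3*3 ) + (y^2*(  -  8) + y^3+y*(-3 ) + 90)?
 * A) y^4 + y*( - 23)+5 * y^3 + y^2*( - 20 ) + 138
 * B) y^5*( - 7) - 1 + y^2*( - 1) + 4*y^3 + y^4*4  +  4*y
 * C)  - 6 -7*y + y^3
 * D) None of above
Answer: D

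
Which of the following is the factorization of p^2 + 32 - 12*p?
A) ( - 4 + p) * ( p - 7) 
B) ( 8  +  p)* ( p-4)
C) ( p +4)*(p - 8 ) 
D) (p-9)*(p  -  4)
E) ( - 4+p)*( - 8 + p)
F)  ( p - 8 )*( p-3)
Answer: E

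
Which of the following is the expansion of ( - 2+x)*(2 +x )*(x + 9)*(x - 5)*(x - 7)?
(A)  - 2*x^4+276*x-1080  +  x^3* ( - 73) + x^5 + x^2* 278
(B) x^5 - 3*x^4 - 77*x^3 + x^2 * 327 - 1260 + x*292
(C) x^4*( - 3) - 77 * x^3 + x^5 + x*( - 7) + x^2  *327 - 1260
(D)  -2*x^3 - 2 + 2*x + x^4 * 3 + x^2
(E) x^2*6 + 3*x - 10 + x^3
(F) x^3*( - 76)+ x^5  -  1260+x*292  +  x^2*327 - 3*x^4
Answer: B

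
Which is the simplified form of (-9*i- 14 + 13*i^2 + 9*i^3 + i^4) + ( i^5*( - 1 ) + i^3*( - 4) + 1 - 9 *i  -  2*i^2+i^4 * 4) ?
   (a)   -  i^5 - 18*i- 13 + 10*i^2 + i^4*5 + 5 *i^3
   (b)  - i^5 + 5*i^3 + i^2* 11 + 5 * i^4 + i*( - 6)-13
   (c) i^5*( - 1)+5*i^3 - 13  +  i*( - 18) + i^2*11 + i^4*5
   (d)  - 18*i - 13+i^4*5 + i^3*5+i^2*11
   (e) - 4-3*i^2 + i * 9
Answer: c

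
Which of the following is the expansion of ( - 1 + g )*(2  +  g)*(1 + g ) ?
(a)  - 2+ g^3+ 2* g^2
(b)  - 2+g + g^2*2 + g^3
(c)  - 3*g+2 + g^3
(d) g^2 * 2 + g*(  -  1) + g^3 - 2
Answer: d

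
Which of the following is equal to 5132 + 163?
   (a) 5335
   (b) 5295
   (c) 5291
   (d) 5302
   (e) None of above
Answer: b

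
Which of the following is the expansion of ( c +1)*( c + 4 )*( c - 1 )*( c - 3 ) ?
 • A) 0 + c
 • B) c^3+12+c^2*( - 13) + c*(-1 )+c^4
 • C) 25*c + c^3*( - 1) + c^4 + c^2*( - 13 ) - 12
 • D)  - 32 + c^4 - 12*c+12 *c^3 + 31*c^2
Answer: B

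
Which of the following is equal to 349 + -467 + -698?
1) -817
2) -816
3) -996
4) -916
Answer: 2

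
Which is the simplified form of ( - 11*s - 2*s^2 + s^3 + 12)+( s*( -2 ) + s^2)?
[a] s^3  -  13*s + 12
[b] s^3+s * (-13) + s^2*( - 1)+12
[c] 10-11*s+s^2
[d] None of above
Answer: b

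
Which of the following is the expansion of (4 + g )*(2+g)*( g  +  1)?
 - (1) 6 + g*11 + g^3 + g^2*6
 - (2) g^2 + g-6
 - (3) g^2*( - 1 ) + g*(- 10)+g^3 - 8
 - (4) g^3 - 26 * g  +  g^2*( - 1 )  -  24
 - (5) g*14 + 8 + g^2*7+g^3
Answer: 5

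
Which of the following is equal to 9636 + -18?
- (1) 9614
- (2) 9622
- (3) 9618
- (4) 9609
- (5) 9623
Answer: 3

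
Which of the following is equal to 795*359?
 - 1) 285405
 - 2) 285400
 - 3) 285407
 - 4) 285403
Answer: 1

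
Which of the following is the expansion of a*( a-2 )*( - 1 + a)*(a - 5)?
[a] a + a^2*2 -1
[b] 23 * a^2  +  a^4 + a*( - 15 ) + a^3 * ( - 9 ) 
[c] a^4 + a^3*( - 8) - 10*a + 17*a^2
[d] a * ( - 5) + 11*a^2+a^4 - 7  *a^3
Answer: c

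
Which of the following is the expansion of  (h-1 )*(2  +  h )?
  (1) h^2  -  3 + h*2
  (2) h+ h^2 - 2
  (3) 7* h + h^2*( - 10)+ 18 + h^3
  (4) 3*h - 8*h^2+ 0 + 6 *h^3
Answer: 2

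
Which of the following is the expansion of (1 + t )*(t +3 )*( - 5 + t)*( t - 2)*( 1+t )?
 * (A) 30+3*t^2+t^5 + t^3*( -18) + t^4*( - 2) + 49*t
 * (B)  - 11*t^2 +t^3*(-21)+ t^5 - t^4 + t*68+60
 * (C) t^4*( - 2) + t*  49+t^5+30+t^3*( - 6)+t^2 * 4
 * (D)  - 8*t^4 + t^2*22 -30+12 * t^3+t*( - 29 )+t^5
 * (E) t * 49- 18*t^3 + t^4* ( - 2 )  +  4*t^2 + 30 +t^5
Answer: E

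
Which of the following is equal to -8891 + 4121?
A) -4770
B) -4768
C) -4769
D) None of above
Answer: A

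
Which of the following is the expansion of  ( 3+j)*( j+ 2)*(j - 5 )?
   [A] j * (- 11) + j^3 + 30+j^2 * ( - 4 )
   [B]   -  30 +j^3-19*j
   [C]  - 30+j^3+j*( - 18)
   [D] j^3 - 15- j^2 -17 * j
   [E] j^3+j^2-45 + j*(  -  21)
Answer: B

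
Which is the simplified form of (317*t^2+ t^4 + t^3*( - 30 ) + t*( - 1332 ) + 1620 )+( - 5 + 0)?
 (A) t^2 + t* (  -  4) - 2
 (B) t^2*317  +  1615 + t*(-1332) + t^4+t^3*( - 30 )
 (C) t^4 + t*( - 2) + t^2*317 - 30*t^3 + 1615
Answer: B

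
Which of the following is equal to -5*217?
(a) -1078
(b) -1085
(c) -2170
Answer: b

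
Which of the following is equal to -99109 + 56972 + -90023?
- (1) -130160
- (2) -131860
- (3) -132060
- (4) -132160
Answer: 4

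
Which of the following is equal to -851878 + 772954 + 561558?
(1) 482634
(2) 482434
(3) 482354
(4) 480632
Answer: 1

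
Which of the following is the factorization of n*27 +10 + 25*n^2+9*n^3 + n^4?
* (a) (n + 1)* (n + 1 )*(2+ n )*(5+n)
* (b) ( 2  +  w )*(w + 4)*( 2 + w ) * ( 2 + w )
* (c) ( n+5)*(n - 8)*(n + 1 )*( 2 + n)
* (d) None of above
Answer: a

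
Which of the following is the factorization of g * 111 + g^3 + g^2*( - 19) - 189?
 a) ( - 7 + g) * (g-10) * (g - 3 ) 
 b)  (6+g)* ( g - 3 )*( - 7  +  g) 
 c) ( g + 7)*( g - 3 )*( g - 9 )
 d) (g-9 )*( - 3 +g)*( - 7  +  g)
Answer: d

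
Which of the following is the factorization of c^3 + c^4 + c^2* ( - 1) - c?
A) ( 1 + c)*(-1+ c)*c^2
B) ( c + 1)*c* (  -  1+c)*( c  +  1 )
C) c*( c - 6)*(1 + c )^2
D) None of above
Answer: B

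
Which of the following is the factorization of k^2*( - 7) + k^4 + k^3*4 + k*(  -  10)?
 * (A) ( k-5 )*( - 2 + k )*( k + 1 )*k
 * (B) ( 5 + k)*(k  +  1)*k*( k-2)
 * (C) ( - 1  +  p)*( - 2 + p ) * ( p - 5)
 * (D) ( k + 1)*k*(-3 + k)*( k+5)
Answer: B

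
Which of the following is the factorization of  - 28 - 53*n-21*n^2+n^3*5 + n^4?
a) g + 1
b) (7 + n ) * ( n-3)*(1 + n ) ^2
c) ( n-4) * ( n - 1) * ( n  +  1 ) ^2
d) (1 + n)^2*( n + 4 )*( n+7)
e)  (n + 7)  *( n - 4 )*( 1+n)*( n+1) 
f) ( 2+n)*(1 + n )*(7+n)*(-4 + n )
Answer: e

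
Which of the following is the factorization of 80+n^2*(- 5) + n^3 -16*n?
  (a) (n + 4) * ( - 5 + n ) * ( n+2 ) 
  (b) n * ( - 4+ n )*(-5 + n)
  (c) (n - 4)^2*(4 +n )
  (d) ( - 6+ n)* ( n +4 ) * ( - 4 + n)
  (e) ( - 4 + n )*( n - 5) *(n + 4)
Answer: e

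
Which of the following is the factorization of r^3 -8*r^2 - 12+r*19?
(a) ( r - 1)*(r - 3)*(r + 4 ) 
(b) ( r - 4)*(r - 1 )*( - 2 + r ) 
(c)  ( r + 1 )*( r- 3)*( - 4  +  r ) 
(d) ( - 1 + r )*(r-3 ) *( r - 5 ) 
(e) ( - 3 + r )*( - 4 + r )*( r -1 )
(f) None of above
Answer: e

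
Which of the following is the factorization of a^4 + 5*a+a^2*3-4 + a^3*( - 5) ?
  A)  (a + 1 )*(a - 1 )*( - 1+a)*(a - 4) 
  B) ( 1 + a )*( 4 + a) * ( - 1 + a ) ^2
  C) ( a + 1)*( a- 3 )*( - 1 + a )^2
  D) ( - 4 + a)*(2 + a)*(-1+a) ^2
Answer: A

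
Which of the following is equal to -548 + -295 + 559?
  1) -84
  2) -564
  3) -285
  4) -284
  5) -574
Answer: 4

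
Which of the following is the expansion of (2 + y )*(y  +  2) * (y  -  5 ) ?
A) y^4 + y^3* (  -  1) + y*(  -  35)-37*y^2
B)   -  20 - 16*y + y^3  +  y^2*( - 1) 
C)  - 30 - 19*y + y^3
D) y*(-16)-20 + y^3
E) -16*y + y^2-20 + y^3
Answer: B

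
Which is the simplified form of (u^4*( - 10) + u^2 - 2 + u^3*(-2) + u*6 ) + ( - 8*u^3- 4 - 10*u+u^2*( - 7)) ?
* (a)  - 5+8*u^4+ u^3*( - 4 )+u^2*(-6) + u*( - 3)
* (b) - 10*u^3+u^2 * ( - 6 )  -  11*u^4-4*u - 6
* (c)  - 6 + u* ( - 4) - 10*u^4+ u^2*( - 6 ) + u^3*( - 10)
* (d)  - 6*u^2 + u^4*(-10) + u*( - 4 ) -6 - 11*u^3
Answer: c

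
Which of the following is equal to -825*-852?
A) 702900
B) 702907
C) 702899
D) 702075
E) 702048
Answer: A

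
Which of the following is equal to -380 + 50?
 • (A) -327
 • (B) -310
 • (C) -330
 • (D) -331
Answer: C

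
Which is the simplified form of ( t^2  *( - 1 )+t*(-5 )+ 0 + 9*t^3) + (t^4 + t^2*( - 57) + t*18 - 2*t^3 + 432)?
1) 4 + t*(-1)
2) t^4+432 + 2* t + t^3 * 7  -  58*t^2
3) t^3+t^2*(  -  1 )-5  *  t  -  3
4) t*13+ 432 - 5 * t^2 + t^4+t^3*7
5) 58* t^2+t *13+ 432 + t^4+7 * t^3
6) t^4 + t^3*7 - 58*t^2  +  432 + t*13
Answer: 6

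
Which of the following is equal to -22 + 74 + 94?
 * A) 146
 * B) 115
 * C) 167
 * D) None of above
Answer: A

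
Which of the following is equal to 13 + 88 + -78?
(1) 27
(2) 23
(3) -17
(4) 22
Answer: 2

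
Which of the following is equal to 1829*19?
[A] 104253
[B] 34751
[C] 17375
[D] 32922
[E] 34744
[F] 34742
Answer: B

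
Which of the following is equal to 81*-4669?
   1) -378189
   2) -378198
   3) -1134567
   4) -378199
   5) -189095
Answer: 1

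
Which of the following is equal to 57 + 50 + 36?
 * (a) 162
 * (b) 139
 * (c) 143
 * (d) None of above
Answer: c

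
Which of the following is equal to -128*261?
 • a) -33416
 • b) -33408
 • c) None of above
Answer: b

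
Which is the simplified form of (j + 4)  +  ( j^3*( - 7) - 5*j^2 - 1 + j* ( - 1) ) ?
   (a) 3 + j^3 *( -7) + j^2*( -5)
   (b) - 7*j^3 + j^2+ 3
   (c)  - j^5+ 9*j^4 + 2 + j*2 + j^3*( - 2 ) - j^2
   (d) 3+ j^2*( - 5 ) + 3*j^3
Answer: a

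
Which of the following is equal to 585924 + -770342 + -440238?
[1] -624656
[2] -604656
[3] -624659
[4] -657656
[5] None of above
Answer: 1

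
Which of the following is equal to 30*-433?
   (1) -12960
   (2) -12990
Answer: 2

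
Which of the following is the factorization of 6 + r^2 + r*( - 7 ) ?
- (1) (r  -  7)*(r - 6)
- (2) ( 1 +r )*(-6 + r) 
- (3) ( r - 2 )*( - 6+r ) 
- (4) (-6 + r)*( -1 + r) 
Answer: 4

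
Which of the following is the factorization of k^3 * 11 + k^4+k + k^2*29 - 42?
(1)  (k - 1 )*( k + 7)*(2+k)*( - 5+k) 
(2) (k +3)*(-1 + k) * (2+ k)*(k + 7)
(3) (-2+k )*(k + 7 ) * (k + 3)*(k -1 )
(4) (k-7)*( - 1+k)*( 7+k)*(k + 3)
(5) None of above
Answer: 2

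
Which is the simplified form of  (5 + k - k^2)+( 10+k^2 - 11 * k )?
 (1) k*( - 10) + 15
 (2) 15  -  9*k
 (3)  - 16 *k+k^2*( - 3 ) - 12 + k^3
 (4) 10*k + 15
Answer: 1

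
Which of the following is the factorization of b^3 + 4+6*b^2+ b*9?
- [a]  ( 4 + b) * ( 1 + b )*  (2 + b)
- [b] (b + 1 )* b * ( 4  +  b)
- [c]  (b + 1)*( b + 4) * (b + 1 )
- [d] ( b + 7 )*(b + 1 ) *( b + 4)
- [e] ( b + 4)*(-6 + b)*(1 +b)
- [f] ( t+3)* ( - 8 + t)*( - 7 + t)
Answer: c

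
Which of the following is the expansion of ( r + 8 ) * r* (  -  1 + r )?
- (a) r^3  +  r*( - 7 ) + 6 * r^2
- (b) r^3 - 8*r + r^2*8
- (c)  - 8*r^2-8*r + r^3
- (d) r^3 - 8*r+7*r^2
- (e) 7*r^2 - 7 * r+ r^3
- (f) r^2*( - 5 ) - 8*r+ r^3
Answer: d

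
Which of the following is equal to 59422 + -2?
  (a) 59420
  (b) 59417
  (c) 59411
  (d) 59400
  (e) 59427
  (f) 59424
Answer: a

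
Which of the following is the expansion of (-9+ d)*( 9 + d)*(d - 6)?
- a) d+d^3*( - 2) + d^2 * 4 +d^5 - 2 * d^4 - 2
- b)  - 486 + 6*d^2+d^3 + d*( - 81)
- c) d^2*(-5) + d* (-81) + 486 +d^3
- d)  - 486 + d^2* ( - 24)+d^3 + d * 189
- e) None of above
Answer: e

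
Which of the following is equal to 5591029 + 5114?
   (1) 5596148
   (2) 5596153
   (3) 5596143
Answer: 3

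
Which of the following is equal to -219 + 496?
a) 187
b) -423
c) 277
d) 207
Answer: c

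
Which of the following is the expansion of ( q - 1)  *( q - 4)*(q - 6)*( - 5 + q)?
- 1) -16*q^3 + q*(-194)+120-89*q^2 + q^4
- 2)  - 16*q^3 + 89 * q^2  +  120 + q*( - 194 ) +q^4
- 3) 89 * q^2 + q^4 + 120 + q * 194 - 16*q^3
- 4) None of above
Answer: 2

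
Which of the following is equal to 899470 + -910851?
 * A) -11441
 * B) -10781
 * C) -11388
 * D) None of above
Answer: D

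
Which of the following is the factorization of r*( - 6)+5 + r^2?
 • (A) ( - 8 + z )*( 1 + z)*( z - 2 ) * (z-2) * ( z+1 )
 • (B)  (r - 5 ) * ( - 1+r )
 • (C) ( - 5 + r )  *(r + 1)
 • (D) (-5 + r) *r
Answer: B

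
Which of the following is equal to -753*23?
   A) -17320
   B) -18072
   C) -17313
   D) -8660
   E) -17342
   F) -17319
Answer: F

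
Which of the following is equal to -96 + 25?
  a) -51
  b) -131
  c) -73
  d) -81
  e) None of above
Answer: e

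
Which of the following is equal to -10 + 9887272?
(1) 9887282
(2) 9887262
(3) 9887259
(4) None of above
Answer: 2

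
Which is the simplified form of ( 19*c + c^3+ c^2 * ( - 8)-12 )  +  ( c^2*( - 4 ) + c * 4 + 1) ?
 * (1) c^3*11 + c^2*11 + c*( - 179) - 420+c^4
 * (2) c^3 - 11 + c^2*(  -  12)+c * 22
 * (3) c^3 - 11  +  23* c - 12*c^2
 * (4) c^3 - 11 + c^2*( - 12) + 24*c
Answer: 3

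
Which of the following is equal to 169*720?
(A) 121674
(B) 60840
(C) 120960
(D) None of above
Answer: D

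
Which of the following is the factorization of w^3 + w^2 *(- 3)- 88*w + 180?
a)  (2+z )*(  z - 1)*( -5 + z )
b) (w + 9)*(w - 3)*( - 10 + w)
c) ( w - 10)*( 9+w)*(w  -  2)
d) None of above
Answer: c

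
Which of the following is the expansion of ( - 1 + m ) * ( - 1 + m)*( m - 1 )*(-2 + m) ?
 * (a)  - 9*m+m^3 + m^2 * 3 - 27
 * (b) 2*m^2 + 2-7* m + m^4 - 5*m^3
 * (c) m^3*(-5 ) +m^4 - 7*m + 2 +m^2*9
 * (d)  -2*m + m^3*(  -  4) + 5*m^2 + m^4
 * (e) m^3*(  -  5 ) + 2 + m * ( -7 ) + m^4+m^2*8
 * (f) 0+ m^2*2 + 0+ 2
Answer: c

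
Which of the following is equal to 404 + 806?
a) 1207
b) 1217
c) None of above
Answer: c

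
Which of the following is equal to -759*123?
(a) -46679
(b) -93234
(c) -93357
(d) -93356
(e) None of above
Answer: c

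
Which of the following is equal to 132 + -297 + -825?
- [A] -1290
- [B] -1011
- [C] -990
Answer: C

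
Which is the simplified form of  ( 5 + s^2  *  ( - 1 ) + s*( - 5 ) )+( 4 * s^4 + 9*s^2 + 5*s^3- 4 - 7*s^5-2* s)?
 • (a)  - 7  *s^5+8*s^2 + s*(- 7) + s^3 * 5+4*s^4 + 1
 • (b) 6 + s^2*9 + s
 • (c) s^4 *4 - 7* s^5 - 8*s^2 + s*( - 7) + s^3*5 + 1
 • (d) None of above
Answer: a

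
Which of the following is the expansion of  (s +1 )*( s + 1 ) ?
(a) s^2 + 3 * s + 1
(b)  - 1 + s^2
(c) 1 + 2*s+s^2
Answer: c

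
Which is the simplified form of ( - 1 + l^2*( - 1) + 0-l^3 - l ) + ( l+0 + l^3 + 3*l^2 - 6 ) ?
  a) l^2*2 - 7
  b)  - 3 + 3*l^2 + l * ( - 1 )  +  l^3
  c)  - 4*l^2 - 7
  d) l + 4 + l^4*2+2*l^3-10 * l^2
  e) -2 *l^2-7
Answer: a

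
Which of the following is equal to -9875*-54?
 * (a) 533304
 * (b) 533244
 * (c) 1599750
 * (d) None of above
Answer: d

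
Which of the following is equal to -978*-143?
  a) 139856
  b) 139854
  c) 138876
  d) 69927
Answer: b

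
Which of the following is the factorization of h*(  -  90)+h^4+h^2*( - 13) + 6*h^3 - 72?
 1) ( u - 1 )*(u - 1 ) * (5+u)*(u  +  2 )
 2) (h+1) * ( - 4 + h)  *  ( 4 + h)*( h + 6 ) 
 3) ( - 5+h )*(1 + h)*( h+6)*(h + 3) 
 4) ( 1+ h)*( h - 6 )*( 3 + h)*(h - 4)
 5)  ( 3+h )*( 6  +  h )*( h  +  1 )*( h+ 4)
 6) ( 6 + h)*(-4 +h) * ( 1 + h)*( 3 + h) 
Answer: 6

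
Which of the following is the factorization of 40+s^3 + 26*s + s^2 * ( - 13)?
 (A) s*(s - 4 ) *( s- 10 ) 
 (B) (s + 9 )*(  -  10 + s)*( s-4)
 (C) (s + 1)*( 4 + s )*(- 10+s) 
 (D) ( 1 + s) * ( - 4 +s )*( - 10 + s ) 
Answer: D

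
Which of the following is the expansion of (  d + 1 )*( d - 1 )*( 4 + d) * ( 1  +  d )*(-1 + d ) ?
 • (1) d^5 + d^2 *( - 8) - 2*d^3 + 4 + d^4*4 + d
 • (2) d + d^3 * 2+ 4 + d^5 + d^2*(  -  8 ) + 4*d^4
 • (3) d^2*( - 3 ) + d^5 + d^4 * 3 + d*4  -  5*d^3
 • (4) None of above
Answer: 1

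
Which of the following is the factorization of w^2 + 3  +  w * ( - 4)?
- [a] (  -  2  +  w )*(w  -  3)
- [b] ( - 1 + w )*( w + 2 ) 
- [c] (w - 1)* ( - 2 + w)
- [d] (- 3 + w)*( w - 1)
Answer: d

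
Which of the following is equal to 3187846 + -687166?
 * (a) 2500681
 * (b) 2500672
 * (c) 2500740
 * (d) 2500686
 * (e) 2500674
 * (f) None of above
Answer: f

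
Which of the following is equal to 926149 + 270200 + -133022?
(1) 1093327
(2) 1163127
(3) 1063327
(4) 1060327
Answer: 3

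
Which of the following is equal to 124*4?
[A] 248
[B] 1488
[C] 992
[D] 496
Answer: D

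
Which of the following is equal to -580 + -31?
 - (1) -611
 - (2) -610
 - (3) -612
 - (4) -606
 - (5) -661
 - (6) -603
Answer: 1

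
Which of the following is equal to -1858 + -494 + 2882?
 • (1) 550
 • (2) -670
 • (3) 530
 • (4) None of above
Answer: 3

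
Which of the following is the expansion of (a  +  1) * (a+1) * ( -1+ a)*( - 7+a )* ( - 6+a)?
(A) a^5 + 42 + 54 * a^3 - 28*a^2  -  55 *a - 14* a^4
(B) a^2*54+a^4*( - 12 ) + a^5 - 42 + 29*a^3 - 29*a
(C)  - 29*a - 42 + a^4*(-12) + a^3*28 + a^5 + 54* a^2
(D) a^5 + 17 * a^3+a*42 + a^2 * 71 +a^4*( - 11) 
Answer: C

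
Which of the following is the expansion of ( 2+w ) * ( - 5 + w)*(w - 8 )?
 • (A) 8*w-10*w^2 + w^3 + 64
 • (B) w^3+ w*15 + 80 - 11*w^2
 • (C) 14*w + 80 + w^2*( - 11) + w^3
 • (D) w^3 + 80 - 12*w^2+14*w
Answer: C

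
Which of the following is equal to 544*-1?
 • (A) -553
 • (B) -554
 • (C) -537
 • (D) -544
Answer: D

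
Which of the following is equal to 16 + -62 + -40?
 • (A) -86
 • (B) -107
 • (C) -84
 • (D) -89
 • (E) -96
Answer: A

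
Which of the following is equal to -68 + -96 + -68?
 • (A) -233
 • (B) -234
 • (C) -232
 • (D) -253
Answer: C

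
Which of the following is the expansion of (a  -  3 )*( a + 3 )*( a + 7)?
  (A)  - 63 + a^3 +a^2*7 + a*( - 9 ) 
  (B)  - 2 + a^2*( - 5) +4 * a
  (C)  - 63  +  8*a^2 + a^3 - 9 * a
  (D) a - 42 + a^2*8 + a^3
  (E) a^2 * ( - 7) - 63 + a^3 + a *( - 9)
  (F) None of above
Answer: A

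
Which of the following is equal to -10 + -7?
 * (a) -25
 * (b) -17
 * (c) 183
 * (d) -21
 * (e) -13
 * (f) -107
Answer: b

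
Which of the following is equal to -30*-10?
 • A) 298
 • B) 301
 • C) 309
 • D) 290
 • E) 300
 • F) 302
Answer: E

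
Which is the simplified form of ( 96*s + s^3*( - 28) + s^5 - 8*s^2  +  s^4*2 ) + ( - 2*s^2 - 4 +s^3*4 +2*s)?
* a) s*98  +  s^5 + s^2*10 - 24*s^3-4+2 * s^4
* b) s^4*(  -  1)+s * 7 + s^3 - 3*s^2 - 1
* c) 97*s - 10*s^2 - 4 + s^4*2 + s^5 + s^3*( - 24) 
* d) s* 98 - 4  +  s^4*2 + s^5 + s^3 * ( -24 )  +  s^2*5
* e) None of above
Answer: e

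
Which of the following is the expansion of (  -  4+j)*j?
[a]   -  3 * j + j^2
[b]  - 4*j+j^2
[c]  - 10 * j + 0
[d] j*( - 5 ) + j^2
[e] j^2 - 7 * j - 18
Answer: b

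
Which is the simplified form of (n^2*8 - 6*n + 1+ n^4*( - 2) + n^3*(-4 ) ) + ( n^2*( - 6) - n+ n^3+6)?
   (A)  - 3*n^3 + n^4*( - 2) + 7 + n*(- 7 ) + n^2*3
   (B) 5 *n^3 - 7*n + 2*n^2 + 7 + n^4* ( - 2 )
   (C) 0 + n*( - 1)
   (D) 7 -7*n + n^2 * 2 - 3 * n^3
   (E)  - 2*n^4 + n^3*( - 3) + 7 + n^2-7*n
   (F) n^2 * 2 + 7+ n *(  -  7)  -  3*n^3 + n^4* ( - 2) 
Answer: F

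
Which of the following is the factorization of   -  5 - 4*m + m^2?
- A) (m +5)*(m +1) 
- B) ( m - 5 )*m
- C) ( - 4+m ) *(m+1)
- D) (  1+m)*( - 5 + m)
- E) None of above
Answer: D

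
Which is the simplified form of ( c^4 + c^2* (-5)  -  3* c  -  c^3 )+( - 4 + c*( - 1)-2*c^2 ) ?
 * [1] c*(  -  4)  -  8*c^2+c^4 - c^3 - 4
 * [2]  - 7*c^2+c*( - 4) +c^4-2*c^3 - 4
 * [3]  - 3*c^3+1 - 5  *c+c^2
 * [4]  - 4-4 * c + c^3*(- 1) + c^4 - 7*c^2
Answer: 4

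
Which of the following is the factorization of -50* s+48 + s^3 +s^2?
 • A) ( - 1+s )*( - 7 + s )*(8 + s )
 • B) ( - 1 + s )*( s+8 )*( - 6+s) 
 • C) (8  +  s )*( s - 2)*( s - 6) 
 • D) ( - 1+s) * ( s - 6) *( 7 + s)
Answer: B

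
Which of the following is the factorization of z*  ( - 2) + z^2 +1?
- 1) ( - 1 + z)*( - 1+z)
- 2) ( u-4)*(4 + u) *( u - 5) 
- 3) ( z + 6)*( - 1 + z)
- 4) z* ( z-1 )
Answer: 1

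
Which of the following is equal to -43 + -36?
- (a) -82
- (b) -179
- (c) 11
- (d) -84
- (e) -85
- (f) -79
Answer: f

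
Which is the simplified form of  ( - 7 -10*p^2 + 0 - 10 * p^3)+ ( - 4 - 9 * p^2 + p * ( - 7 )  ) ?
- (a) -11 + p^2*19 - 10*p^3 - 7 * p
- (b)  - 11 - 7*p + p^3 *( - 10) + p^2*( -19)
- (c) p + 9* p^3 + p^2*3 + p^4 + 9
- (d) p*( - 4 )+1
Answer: b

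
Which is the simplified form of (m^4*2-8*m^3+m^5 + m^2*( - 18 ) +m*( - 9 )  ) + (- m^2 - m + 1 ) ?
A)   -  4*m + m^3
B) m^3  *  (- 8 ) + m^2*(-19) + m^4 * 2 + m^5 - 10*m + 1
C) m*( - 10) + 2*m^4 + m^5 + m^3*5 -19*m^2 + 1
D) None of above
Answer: B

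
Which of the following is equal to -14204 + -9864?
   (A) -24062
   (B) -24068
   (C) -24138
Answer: B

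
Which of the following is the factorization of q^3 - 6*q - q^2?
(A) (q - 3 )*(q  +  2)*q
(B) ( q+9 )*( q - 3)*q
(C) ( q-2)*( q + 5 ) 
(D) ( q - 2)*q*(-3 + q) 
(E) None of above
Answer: A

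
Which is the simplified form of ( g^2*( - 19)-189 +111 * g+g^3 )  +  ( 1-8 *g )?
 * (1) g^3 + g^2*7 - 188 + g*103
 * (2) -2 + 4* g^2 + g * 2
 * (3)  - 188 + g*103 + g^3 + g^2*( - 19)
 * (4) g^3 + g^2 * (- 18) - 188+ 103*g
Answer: 3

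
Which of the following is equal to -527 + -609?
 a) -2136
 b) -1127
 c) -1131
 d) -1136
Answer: d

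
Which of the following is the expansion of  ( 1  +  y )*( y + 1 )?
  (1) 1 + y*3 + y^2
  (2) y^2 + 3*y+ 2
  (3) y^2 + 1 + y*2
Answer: 3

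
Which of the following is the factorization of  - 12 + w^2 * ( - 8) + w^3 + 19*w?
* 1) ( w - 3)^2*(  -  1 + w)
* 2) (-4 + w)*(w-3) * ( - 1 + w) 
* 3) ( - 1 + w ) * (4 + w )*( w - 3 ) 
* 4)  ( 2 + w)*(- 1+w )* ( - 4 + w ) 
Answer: 2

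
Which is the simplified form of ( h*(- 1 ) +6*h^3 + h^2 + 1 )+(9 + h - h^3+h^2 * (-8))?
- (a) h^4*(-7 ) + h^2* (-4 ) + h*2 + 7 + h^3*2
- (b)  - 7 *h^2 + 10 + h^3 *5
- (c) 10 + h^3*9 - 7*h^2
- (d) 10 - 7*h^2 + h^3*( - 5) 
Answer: b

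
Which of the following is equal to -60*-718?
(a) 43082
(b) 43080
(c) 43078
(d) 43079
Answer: b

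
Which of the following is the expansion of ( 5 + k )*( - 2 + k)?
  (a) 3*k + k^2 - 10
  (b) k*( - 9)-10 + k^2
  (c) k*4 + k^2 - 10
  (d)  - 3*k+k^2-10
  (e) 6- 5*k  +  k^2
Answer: a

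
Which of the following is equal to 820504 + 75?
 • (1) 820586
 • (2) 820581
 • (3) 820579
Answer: 3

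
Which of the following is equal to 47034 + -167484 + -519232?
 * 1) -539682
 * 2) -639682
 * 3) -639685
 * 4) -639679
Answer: 2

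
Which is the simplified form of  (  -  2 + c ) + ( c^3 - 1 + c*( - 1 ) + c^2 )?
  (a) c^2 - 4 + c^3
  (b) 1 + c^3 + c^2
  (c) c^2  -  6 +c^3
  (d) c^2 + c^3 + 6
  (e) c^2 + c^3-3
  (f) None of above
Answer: e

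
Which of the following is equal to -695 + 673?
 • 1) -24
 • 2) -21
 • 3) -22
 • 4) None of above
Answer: 3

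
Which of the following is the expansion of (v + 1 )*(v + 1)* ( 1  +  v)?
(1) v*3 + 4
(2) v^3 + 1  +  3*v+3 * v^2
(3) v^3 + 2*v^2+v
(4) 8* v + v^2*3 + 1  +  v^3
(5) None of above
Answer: 2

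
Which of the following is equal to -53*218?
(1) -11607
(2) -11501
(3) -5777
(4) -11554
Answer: 4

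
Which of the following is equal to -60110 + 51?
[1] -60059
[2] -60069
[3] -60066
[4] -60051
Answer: 1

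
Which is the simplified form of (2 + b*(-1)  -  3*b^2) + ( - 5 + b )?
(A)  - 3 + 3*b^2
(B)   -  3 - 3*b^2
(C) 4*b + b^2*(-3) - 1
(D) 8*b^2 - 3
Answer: B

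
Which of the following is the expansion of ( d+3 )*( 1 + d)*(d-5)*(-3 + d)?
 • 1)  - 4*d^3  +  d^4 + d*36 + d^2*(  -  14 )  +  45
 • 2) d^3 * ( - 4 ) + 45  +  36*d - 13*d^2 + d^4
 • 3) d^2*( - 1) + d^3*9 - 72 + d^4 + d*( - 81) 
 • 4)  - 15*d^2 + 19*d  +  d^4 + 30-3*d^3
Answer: 1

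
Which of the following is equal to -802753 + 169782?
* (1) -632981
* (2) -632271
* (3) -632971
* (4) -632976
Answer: 3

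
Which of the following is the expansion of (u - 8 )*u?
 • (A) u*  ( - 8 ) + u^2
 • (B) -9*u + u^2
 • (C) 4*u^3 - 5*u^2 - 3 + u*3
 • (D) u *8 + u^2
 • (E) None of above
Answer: A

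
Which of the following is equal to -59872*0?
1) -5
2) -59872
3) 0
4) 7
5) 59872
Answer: 3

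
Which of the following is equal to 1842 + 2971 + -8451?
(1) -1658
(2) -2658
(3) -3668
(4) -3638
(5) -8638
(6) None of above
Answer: 4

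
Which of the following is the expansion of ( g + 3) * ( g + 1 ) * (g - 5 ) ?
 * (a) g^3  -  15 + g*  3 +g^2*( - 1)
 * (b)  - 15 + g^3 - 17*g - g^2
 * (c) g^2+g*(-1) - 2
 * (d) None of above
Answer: b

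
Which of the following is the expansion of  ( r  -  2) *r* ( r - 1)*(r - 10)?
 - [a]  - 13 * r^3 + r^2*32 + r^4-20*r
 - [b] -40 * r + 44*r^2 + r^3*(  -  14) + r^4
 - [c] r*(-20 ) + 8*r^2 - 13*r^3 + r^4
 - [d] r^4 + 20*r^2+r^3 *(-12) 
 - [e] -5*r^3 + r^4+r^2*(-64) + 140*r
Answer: a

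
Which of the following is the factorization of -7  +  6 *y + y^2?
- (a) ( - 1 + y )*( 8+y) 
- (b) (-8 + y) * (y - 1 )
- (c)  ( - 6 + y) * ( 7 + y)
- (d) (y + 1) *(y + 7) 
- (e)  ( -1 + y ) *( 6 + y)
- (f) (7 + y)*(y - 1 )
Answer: f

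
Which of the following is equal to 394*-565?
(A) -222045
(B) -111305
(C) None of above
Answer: C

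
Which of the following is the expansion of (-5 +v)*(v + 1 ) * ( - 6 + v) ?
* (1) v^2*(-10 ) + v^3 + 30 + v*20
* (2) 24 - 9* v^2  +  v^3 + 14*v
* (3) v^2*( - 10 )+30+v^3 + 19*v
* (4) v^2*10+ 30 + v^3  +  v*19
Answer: 3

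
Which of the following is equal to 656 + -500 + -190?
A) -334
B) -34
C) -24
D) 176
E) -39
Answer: B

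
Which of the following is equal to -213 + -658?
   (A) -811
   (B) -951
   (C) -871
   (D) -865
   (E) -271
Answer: C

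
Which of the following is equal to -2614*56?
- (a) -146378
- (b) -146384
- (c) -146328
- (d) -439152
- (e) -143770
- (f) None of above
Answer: b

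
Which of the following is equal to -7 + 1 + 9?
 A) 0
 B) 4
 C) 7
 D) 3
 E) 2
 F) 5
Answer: D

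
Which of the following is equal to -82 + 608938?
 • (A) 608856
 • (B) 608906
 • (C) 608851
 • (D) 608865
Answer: A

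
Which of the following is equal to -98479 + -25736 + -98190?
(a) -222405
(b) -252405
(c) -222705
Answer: a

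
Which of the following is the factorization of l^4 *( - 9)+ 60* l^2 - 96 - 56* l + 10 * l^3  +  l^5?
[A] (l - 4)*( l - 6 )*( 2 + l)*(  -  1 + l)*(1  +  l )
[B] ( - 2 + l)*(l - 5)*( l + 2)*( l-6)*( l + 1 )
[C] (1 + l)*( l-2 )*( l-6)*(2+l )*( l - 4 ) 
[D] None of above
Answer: C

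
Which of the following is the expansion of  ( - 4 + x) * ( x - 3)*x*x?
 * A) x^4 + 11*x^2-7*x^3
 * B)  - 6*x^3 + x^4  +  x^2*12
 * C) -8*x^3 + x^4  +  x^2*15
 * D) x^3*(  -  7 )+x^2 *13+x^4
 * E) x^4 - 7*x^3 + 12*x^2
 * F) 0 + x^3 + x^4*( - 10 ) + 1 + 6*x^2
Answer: E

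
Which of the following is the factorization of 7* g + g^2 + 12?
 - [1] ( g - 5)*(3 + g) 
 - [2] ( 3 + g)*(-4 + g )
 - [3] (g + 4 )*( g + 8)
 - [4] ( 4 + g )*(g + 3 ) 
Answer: 4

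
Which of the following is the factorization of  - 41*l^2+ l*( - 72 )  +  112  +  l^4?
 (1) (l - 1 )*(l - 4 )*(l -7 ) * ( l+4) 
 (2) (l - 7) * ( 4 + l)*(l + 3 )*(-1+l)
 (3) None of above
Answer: 3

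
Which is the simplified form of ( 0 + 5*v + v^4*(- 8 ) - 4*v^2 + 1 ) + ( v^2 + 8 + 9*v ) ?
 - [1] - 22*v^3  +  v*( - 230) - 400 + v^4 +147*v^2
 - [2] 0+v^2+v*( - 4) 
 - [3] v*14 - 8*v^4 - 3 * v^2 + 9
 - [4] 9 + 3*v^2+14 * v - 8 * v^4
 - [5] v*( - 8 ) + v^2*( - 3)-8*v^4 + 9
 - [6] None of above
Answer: 3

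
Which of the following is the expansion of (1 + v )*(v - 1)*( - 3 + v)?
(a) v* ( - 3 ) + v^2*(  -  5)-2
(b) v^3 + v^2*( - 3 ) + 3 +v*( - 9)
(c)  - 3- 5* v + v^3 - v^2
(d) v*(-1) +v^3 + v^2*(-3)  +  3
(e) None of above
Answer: d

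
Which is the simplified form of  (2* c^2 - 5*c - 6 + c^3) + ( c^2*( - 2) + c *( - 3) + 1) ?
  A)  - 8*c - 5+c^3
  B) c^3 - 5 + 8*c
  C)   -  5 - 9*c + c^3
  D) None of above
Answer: A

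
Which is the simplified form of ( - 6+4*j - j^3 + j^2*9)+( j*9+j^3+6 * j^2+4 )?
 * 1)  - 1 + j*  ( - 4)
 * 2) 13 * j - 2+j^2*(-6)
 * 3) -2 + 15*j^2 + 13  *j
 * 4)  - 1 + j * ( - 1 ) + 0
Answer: 3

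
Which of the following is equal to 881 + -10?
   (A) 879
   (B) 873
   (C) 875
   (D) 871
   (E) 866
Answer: D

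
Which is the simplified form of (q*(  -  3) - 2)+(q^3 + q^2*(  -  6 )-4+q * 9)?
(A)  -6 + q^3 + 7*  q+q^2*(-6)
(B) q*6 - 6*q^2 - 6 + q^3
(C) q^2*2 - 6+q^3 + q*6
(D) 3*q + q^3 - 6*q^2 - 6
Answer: B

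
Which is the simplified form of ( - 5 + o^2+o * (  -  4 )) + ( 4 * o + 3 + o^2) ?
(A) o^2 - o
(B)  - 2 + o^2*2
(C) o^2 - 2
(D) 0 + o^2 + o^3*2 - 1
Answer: B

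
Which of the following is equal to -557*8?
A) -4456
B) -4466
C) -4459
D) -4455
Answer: A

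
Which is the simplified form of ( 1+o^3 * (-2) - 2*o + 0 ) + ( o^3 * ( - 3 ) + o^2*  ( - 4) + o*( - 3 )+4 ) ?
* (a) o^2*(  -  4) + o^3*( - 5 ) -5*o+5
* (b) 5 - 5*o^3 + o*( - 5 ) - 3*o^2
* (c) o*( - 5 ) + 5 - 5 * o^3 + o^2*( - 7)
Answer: a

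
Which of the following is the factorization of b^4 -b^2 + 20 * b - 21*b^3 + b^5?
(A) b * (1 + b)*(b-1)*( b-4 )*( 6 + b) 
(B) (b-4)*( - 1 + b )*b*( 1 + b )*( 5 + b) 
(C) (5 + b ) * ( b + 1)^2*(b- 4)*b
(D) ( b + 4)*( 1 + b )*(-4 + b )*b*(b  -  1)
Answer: B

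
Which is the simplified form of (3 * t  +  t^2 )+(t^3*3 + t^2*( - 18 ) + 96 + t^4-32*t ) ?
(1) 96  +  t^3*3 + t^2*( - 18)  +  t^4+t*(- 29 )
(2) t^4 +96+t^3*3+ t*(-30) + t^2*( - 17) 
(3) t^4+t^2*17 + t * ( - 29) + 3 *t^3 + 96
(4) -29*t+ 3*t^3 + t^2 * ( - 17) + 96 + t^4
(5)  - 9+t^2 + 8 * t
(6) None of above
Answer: 4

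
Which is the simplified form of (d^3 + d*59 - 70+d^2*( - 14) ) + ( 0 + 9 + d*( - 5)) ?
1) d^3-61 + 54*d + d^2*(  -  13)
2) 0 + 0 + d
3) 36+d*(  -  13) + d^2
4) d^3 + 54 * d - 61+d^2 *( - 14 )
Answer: 4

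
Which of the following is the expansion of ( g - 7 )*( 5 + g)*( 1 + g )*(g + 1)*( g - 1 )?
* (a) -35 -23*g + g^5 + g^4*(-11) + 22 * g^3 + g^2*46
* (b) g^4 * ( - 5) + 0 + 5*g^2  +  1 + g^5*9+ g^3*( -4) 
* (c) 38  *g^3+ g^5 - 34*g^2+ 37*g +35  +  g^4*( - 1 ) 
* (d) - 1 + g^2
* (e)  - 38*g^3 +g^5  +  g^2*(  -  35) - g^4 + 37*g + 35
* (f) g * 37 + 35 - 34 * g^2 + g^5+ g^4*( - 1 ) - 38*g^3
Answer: f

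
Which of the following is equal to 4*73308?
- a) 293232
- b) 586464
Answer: a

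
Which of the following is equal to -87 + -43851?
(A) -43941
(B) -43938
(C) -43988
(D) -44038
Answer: B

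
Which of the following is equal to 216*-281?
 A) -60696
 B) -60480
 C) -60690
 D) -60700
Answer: A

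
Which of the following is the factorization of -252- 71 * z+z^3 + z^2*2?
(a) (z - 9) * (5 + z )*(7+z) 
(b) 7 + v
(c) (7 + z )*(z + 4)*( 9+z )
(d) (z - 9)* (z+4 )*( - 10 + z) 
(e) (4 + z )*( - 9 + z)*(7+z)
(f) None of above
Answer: e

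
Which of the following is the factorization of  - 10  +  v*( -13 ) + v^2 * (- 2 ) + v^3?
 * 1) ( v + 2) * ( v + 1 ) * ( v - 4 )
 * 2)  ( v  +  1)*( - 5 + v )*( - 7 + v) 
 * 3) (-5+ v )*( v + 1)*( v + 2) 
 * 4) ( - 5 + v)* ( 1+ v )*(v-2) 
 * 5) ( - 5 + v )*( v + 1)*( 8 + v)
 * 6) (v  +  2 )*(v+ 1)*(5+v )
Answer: 3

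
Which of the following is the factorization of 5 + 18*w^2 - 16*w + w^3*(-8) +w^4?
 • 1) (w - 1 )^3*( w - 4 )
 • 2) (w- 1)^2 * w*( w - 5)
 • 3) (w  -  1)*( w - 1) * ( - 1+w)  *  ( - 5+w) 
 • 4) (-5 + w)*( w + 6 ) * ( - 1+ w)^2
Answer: 3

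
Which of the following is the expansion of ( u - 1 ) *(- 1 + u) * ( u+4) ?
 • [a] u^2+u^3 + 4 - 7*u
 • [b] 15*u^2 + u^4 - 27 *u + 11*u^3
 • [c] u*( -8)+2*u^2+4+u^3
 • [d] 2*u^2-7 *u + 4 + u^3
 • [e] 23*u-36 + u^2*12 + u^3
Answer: d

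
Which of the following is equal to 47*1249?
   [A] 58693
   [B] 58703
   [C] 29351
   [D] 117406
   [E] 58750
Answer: B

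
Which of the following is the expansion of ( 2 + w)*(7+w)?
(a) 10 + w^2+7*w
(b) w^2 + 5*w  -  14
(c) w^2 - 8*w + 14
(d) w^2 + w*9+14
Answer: d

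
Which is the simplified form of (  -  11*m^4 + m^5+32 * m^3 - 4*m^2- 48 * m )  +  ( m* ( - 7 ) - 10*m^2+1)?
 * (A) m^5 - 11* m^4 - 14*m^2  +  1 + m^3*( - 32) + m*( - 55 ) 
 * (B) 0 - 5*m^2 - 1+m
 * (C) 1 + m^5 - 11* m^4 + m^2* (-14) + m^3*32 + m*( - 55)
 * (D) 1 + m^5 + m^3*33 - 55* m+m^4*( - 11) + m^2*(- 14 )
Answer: C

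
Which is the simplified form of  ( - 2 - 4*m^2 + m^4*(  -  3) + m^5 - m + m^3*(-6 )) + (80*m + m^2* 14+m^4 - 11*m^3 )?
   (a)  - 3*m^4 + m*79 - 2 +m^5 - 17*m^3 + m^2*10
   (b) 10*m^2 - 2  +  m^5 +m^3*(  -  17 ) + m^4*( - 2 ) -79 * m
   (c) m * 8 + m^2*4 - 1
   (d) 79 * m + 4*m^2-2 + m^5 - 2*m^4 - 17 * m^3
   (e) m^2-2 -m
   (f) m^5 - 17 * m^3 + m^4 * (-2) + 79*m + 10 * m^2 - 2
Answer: f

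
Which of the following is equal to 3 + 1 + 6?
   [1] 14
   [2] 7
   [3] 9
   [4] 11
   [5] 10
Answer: 5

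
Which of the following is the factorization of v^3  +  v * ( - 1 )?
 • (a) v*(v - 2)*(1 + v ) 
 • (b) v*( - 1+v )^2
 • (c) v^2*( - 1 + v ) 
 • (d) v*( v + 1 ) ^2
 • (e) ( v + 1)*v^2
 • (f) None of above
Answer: f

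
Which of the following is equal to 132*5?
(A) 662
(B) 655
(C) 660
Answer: C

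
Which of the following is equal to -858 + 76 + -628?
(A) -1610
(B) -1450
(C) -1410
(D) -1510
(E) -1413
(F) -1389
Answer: C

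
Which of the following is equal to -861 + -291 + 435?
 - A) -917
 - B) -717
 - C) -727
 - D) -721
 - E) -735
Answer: B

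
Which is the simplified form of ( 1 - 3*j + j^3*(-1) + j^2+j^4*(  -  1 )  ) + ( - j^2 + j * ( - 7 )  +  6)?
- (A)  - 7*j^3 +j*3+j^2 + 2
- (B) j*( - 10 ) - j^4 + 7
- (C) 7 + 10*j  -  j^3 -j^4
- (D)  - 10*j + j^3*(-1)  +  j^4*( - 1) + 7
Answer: D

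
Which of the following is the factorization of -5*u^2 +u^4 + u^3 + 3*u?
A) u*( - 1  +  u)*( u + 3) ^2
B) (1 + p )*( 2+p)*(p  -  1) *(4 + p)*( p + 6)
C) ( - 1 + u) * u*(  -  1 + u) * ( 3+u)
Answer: C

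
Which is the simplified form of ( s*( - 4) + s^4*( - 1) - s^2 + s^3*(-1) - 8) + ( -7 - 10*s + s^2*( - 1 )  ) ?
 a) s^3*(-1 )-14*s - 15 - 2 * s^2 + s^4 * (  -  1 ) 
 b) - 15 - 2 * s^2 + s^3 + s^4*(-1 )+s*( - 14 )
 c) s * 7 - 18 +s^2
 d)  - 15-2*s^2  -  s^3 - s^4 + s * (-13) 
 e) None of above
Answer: a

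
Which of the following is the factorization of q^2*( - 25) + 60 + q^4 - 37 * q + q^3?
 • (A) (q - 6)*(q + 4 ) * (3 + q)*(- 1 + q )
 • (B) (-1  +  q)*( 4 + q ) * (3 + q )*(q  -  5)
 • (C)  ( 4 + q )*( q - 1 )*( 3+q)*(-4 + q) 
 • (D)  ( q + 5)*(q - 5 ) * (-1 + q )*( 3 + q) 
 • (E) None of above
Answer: B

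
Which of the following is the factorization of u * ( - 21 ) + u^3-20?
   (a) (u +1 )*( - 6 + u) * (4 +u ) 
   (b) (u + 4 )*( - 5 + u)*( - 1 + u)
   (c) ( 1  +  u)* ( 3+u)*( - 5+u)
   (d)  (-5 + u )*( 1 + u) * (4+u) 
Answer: d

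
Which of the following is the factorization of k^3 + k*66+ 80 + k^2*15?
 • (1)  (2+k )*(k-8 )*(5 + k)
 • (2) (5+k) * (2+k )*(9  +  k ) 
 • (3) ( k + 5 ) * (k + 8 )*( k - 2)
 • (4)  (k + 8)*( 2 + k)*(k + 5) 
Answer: 4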